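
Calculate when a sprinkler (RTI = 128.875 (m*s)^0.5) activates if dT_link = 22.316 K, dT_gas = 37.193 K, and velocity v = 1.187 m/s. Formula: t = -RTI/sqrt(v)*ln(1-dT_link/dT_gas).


dT_link/dT_gas = 0.60001
ln(1 - 0.60001) = -0.91630
t = -128.875 / sqrt(1.187) * -0.91630 = 108.39 s

108.39 s


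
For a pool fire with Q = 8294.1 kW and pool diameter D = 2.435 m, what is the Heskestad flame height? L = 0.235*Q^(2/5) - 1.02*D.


Q^(2/5) = 36.941
0.235 * Q^(2/5) = 8.6811
1.02 * D = 2.4837
L = 6.1974 m

6.1974 m


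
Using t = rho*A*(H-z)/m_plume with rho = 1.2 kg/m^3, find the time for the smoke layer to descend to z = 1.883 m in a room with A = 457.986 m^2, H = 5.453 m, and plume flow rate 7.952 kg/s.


H - z = 3.57 m
t = 1.2 * 457.986 * 3.57 / 7.952 = 246.73 s

246.73 s


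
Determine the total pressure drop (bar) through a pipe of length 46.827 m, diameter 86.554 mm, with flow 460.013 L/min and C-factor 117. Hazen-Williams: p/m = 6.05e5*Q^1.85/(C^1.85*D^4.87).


Q^1.85 = 84358
C^1.85 = 6701.1
D^4.87 = 2.7201e+09
p/m = 0.0027999 bar/m
p_total = 0.0027999 * 46.827 = 0.13111 bar

0.13111 bar


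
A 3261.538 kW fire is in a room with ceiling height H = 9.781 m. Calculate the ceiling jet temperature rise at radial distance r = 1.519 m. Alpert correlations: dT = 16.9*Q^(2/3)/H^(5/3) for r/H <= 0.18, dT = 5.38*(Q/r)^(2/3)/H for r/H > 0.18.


r/H = 1.519 / 9.781 = 0.15530
r/H <= 0.18, so dT = 16.9*Q^(2/3)/H^(5/3)
Q^(2/3) = 219.93
H^(5/3) = 44.734
dT = 16.9 * 219.93 / 44.734 = 83.086 K

83.086 K


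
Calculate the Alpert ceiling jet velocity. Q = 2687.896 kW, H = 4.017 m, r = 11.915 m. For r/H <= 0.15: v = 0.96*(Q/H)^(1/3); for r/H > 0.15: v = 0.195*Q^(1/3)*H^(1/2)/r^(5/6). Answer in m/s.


r/H = 11.915 / 4.017 = 2.9661
r/H > 0.15, so v = 0.195*Q^(1/3)*H^(1/2)/r^(5/6)
Q^(1/3) = 13.904
H^(1/2) = 2.0042
r^(5/6) = 7.8840
v = 0.195 * 13.904 * 2.0042 / 7.8840 = 0.68925 m/s

0.68925 m/s


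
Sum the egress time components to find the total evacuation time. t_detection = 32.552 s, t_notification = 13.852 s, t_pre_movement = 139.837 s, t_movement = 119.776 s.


Total = 32.552 + 13.852 + 139.837 + 119.776 = 306.017 s

306.017 s


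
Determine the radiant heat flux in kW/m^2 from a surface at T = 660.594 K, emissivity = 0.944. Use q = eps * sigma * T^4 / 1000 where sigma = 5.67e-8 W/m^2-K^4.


T^4 = 1.9043e+11
q = 0.944 * 5.67e-8 * 1.9043e+11 / 1000 = 10.193 kW/m^2

10.193 kW/m^2


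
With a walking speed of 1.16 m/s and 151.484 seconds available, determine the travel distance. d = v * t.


d = 1.16 * 151.484 = 175.72 m

175.72 m


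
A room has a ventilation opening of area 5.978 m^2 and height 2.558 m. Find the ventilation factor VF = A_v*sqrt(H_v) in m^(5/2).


sqrt(H_v) = 1.5994
VF = 5.978 * 1.5994 = 9.5611 m^(5/2)

9.5611 m^(5/2)


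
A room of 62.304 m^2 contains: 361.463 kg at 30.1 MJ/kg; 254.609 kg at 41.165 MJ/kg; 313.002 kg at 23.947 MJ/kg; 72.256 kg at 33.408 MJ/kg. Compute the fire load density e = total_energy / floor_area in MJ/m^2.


Total energy = 361.463*30.1 + 254.609*41.165 + 313.002*23.947 + 72.256*33.408
= 10880.04 + 10480.98 + 7495.459 + 2413.928
= 31270.40 MJ
e = 31270.40 / 62.304 = 501.90 MJ/m^2

501.90 MJ/m^2


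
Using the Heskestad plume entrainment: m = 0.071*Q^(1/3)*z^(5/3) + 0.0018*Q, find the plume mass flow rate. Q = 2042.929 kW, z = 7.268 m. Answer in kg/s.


Q^(1/3) = 12.689
z^(5/3) = 27.270
First term = 0.071 * 12.689 * 27.270 = 24.568
Second term = 0.0018 * 2042.929 = 3.6773
m = 28.245 kg/s

28.245 kg/s


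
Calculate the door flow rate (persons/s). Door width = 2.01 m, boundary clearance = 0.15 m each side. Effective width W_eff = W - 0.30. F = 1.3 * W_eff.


W_eff = 2.01 - 0.30 = 1.71 m
F = 1.3 * 1.71 = 2.223 persons/s

2.223 persons/s


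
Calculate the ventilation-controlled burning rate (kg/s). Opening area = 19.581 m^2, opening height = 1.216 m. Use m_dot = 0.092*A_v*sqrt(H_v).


sqrt(H_v) = 1.1027
m_dot = 0.092 * 19.581 * 1.1027 = 1.9865 kg/s

1.9865 kg/s


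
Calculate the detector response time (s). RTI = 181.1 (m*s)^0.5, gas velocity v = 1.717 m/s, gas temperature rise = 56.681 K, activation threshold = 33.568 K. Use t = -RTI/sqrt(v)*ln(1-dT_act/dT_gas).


dT_act/dT_gas = 0.59223
ln(1 - 0.59223) = -0.89704
t = -181.1 / sqrt(1.717) * -0.89704 = 123.98 s

123.98 s


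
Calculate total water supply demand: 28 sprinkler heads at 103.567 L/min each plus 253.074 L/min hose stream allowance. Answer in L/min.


Sprinkler demand = 28 * 103.567 = 2899.876 L/min
Total = 2899.876 + 253.074 = 3152.95 L/min

3152.95 L/min


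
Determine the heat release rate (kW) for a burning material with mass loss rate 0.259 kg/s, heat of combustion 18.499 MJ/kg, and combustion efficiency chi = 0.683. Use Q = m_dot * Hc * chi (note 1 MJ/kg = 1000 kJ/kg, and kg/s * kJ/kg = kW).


Hc = 18.499 MJ/kg = 18.499 * 1000 kJ/kg = 18499 kJ/kg
Q = 0.259 kg/s * 18499 kJ/kg * 0.683 = 3272.4 kW

3272.4 kW


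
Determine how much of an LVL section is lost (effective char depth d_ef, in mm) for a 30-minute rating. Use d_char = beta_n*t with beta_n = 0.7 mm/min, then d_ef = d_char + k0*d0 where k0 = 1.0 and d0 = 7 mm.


d_char = 0.7 * 30 = 21 mm
d_ef = 21 + 1.0*7 = 28 mm

28 mm


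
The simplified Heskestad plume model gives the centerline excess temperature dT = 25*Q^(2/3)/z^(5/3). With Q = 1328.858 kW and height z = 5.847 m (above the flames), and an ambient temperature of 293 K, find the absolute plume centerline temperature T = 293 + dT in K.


Q^(2/3) = 120.87
z^(5/3) = 18.977
dT = 25 * 120.87 / 18.977 = 159.23 K
T = 293 + 159.23 = 452.23 K

452.23 K


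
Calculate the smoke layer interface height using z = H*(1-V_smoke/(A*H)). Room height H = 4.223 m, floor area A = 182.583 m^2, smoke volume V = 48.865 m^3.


V/(A*H) = 0.063375
1 - 0.063375 = 0.93663
z = 4.223 * 0.93663 = 3.9554 m

3.9554 m


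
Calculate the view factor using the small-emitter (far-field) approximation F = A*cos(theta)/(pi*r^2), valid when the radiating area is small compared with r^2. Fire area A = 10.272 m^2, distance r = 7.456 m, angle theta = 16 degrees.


cos(16 deg) = 0.96126
pi*r^2 = 174.65
F = 10.272 * 0.96126 / 174.65 = 0.056537

0.056537


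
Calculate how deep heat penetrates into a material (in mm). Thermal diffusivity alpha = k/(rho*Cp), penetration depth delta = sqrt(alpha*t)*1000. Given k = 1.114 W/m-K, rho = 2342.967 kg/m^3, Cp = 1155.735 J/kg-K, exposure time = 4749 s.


alpha = 1.114 / (2342.967 * 1155.735) = 4.1140e-07 m^2/s
alpha * t = 0.0019537
delta = sqrt(0.0019537) * 1000 = 44.201 mm

44.201 mm


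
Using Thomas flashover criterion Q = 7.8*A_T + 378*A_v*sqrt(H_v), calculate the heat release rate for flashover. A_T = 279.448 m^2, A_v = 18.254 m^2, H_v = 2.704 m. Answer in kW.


7.8*A_T = 2179.7
sqrt(H_v) = 1.6444
378*A_v*sqrt(H_v) = 11346
Q = 2179.7 + 11346 = 13526 kW

13526 kW


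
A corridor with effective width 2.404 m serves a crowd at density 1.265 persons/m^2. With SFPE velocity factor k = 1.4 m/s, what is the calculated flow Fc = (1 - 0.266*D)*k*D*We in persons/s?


1 - 0.266*D = 1 - 0.266*1.265 = 0.66351
Fs = 0.66351 * 1.4 * 1.265 = 1.1751 persons/(s*m)
Fc = 1.1751 * 2.404 = 2.8249 persons/s

2.8249 persons/s


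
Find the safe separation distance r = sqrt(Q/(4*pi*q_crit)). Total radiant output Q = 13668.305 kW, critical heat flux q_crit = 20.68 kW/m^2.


4*pi*q_crit = 259.87
Q/(4*pi*q_crit) = 52.596
r = sqrt(52.596) = 7.2523 m

7.2523 m


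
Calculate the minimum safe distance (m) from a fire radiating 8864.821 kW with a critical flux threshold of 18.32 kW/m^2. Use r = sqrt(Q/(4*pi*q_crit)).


4*pi*q_crit = 230.22
Q/(4*pi*q_crit) = 38.507
r = sqrt(38.507) = 6.2054 m

6.2054 m


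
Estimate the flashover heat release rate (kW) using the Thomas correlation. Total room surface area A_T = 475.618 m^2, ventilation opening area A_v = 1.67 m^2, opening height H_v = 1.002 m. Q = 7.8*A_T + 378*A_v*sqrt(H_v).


7.8*A_T = 3709.8
sqrt(H_v) = 1.0010
378*A_v*sqrt(H_v) = 631.89
Q = 3709.8 + 631.89 = 4341.7 kW

4341.7 kW


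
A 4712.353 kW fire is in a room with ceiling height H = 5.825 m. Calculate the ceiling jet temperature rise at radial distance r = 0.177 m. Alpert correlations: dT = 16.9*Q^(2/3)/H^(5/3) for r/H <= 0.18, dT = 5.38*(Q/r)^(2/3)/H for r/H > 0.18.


r/H = 0.177 / 5.825 = 0.030386
r/H <= 0.18, so dT = 16.9*Q^(2/3)/H^(5/3)
Q^(2/3) = 281.08
H^(5/3) = 18.858
dT = 16.9 * 281.08 / 18.858 = 251.89 K

251.89 K


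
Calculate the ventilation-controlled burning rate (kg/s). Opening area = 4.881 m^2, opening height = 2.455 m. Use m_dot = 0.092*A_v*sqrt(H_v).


sqrt(H_v) = 1.5668
m_dot = 0.092 * 4.881 * 1.5668 = 0.70359 kg/s

0.70359 kg/s


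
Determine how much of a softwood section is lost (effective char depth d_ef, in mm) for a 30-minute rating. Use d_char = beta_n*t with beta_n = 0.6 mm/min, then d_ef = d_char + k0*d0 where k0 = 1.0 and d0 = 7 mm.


d_char = 0.6 * 30 = 18 mm
d_ef = 18 + 1.0*7 = 25 mm

25 mm


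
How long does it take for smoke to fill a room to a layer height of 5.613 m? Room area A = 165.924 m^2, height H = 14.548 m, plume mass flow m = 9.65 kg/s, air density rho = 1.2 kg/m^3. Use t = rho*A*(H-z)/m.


H - z = 8.935 m
t = 1.2 * 165.924 * 8.935 / 9.65 = 184.36 s

184.36 s


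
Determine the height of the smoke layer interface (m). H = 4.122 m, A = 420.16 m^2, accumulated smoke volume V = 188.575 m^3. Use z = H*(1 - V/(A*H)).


V/(A*H) = 0.10888
1 - 0.10888 = 0.89112
z = 4.122 * 0.89112 = 3.6732 m

3.6732 m


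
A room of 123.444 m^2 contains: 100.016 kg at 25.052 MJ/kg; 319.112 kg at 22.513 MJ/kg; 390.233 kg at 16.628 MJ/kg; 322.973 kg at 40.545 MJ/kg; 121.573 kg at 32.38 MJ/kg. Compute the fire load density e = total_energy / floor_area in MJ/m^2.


Total energy = 100.016*25.052 + 319.112*22.513 + 390.233*16.628 + 322.973*40.545 + 121.573*32.38
= 2505.601 + 7184.168 + 6488.794 + 13094.94 + 3936.534
= 33210.04 MJ
e = 33210.04 / 123.444 = 269.03 MJ/m^2

269.03 MJ/m^2


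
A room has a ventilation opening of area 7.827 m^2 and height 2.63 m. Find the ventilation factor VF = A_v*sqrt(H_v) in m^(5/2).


sqrt(H_v) = 1.6217
VF = 7.827 * 1.6217 = 12.693 m^(5/2)

12.693 m^(5/2)


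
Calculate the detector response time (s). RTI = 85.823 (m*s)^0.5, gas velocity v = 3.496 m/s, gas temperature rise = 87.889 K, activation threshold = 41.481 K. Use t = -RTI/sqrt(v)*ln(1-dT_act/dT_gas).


dT_act/dT_gas = 0.47197
ln(1 - 0.47197) = -0.63860
t = -85.823 / sqrt(3.496) * -0.63860 = 29.312 s

29.312 s


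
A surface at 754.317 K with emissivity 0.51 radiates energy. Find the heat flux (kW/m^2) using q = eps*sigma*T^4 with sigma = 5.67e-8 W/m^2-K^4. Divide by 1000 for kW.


T^4 = 3.2375e+11
q = 0.51 * 5.67e-8 * 3.2375e+11 / 1000 = 9.3620 kW/m^2

9.3620 kW/m^2


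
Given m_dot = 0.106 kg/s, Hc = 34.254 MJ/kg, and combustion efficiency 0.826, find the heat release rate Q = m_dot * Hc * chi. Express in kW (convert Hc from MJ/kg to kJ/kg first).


Hc = 34.254 MJ/kg = 34.254 * 1000 kJ/kg = 34254 kJ/kg
Q = 0.106 kg/s * 34254 kJ/kg * 0.826 = 2999.1 kW

2999.1 kW


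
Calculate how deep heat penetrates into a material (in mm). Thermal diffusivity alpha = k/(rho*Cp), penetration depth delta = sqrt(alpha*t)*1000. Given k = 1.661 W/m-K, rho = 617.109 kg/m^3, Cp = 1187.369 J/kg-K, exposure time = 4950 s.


alpha = 1.661 / (617.109 * 1187.369) = 2.2668e-06 m^2/s
alpha * t = 0.011221
delta = sqrt(0.011221) * 1000 = 105.93 mm

105.93 mm


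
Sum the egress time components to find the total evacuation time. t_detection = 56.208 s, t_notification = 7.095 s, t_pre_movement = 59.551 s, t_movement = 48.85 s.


Total = 56.208 + 7.095 + 59.551 + 48.85 = 171.704 s

171.704 s


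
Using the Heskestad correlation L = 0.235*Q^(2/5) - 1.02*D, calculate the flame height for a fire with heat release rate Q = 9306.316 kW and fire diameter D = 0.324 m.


Q^(2/5) = 38.682
0.235 * Q^(2/5) = 9.0903
1.02 * D = 0.33048
L = 8.7598 m

8.7598 m


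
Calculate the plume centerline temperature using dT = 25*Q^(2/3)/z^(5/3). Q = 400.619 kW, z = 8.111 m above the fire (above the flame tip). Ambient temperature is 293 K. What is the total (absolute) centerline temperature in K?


Q^(2/3) = 54.344
z^(5/3) = 32.743
dT = 25 * 54.344 / 32.743 = 41.493 K
T = 293 + 41.493 = 334.49 K

334.49 K


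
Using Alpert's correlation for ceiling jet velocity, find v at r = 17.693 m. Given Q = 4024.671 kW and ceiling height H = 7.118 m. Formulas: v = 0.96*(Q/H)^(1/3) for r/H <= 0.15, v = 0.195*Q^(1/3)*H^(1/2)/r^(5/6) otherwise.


r/H = 17.693 / 7.118 = 2.4857
r/H > 0.15, so v = 0.195*Q^(1/3)*H^(1/2)/r^(5/6)
Q^(1/3) = 15.907
H^(1/2) = 2.6680
r^(5/6) = 10.961
v = 0.195 * 15.907 * 2.6680 / 10.961 = 0.75502 m/s

0.75502 m/s


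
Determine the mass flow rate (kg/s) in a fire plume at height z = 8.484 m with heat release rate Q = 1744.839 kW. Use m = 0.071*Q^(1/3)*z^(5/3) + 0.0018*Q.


Q^(1/3) = 12.039
z^(5/3) = 35.291
First term = 0.071 * 12.039 * 35.291 = 30.166
Second term = 0.0018 * 1744.839 = 3.1407
m = 33.306 kg/s

33.306 kg/s


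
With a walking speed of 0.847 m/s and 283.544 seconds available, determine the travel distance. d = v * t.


d = 0.847 * 283.544 = 240.16 m

240.16 m


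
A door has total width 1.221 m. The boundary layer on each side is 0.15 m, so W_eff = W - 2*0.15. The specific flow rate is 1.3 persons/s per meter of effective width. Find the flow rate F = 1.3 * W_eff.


W_eff = 1.221 - 0.30 = 0.921 m
F = 1.3 * 0.921 = 1.1973 persons/s

1.1973 persons/s


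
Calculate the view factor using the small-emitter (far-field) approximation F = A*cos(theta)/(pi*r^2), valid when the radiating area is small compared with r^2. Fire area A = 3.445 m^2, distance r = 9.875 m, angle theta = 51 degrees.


cos(51 deg) = 0.62932
pi*r^2 = 306.35
F = 3.445 * 0.62932 / 306.35 = 0.0070768

0.0070768


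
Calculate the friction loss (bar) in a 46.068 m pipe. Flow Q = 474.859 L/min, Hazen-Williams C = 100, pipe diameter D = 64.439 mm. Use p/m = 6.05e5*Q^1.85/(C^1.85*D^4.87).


Q^1.85 = 89463
C^1.85 = 5011.9
D^4.87 = 6.4648e+08
p/m = 0.016705 bar/m
p_total = 0.016705 * 46.068 = 0.76956 bar

0.76956 bar


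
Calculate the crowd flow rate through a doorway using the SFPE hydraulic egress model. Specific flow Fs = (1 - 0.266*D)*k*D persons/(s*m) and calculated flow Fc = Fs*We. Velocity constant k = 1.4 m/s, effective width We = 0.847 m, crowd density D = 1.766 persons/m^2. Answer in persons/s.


1 - 0.266*D = 1 - 0.266*1.766 = 0.53024
Fs = 0.53024 * 1.4 * 1.766 = 1.3110 persons/(s*m)
Fc = 1.3110 * 0.847 = 1.1104 persons/s

1.1104 persons/s


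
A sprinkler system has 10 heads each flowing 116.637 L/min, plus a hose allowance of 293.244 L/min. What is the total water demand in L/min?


Sprinkler demand = 10 * 116.637 = 1166.37 L/min
Total = 1166.37 + 293.244 = 1459.614 L/min

1459.614 L/min


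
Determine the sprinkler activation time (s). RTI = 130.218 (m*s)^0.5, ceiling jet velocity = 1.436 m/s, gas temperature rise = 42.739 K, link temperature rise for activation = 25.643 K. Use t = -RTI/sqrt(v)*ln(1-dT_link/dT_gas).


dT_link/dT_gas = 0.59999
ln(1 - 0.59999) = -0.91627
t = -130.218 / sqrt(1.436) * -0.91627 = 99.567 s

99.567 s


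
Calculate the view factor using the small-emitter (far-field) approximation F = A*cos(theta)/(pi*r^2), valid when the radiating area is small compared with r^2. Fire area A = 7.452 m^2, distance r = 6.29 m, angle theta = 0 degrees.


cos(0 deg) = 1
pi*r^2 = 124.29
F = 7.452 * 1 / 124.29 = 0.059954

0.059954


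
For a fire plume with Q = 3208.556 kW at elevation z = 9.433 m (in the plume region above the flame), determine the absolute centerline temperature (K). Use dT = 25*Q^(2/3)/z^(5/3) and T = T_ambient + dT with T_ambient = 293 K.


Q^(2/3) = 217.54
z^(5/3) = 42.113
dT = 25 * 217.54 / 42.113 = 129.14 K
T = 293 + 129.14 = 422.14 K

422.14 K


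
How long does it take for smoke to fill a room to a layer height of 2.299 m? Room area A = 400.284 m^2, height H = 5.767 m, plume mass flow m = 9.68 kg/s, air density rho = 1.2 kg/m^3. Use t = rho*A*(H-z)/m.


H - z = 3.468 m
t = 1.2 * 400.284 * 3.468 / 9.68 = 172.09 s

172.09 s


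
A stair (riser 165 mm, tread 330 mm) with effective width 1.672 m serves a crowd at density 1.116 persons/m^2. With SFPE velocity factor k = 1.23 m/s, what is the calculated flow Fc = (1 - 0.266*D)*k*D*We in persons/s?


1 - 0.266*D = 1 - 0.266*1.116 = 0.70314
Fs = 0.70314 * 1.23 * 1.116 = 0.96519 persons/(s*m)
Fc = 0.96519 * 1.672 = 1.6138 persons/s

1.6138 persons/s


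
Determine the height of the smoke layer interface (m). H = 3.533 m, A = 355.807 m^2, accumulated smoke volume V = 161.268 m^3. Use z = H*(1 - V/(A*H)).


V/(A*H) = 0.12829
1 - 0.12829 = 0.87171
z = 3.533 * 0.87171 = 3.0798 m

3.0798 m


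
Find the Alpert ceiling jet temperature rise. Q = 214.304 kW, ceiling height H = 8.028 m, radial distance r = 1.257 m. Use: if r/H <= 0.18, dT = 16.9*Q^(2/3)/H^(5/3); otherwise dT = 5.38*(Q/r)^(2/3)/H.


r/H = 1.257 / 8.028 = 0.15658
r/H <= 0.18, so dT = 16.9*Q^(2/3)/H^(5/3)
Q^(2/3) = 35.811
H^(5/3) = 32.187
dT = 16.9 * 35.811 / 32.187 = 18.803 K

18.803 K


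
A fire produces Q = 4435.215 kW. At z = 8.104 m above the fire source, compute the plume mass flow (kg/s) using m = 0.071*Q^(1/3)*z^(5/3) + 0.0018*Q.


Q^(1/3) = 16.430
z^(5/3) = 32.696
First term = 0.071 * 16.430 * 32.696 = 38.141
Second term = 0.0018 * 4435.215 = 7.9834
m = 46.125 kg/s

46.125 kg/s


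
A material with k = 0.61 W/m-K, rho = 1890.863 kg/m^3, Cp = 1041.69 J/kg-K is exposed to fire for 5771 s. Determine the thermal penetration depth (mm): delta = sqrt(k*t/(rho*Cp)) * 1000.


alpha = 0.61 / (1890.863 * 1041.69) = 3.0969e-07 m^2/s
alpha * t = 0.0017872
delta = sqrt(0.0017872) * 1000 = 42.276 mm

42.276 mm


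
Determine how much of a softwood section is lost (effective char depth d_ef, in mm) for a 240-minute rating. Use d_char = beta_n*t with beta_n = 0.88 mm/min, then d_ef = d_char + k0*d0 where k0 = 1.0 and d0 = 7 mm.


d_char = 0.88 * 240 = 211.2 mm
d_ef = 211.2 + 1.0*7 = 218.2 mm

218.2 mm


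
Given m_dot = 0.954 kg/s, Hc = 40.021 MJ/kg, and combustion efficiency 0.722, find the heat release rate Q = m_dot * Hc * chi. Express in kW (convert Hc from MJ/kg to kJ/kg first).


Hc = 40.021 MJ/kg = 40.021 * 1000 kJ/kg = 40021 kJ/kg
Q = 0.954 kg/s * 40021 kJ/kg * 0.722 = 27566 kW

27566 kW


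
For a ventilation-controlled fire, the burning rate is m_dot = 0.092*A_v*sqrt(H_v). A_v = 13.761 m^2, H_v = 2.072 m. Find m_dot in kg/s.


sqrt(H_v) = 1.4394
m_dot = 0.092 * 13.761 * 1.4394 = 1.8224 kg/s

1.8224 kg/s


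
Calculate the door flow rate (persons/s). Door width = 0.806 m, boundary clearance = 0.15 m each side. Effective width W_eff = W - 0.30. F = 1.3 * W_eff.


W_eff = 0.806 - 0.30 = 0.506 m
F = 1.3 * 0.506 = 0.65780 persons/s

0.65780 persons/s


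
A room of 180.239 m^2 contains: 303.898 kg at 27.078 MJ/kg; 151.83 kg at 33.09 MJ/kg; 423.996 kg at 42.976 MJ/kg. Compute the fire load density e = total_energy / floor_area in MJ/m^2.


Total energy = 303.898*27.078 + 151.83*33.09 + 423.996*42.976
= 8228.950 + 5024.055 + 18221.65
= 31474.66 MJ
e = 31474.66 / 180.239 = 174.63 MJ/m^2

174.63 MJ/m^2


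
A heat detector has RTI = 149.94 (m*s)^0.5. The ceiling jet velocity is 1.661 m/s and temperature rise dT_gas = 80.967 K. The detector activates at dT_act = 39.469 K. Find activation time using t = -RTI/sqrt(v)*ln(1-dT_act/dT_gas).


dT_act/dT_gas = 0.48747
ln(1 - 0.48747) = -0.66840
t = -149.94 / sqrt(1.661) * -0.66840 = 77.762 s

77.762 s


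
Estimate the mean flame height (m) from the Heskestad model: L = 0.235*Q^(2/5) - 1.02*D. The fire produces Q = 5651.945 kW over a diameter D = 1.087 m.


Q^(2/5) = 31.687
0.235 * Q^(2/5) = 7.4464
1.02 * D = 1.1087
L = 6.3377 m

6.3377 m


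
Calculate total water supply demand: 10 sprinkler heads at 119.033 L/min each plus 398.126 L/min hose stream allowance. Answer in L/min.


Sprinkler demand = 10 * 119.033 = 1190.33 L/min
Total = 1190.33 + 398.126 = 1588.456 L/min

1588.456 L/min


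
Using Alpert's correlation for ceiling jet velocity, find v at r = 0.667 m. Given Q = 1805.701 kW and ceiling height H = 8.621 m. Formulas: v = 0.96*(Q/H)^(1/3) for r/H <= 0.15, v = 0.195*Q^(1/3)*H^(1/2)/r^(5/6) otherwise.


r/H = 0.667 / 8.621 = 0.077369
r/H <= 0.15, so v = 0.96*(Q/H)^(1/3)
Q/H = 209.45
(Q/H)^(1/3) = 5.9388
v = 0.96 * 5.9388 = 5.7012 m/s

5.7012 m/s


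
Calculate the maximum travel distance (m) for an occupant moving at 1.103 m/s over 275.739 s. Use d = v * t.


d = 1.103 * 275.739 = 304.14 m

304.14 m


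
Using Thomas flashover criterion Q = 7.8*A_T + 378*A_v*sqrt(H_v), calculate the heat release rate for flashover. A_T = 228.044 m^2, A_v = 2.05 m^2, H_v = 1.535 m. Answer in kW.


7.8*A_T = 1778.7
sqrt(H_v) = 1.2390
378*A_v*sqrt(H_v) = 960.06
Q = 1778.7 + 960.06 = 2738.8 kW

2738.8 kW


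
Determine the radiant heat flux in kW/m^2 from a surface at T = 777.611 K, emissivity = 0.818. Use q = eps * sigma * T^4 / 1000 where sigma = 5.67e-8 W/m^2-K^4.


T^4 = 3.6564e+11
q = 0.818 * 5.67e-8 * 3.6564e+11 / 1000 = 16.958 kW/m^2

16.958 kW/m^2


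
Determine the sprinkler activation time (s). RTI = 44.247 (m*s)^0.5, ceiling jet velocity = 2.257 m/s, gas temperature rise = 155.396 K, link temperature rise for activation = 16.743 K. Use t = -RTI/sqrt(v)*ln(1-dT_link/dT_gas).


dT_link/dT_gas = 0.10774
ln(1 - 0.10774) = -0.11400
t = -44.247 / sqrt(2.257) * -0.11400 = 3.3576 s

3.3576 s


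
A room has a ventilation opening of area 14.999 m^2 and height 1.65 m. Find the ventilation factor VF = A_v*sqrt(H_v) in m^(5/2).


sqrt(H_v) = 1.2845
VF = 14.999 * 1.2845 = 19.267 m^(5/2)

19.267 m^(5/2)


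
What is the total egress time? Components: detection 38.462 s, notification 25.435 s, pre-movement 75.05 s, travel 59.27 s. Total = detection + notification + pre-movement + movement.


Total = 38.462 + 25.435 + 75.05 + 59.27 = 198.217 s

198.217 s


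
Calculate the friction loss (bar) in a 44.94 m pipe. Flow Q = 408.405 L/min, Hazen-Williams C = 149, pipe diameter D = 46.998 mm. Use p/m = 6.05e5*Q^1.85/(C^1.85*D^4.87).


Q^1.85 = 67689
C^1.85 = 10481
D^4.87 = 1.3900e+08
p/m = 0.028109 bar/m
p_total = 0.028109 * 44.94 = 1.2632 bar

1.2632 bar


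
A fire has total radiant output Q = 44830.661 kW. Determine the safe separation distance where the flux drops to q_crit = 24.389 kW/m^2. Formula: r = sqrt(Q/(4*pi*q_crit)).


4*pi*q_crit = 306.48
Q/(4*pi*q_crit) = 146.28
r = sqrt(146.28) = 12.094 m

12.094 m


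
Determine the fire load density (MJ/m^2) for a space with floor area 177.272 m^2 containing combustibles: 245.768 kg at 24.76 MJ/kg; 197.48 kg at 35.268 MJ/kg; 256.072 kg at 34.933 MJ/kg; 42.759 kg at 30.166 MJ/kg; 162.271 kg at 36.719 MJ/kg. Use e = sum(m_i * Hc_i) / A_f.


Total energy = 245.768*24.76 + 197.48*35.268 + 256.072*34.933 + 42.759*30.166 + 162.271*36.719
= 6085.216 + 6964.725 + 8945.363 + 1289.868 + 5958.429
= 29243.60 MJ
e = 29243.60 / 177.272 = 164.96 MJ/m^2

164.96 MJ/m^2


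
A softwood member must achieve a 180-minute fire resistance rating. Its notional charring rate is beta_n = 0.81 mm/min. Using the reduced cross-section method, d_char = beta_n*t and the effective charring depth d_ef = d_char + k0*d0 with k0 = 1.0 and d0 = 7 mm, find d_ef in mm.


d_char = 0.81 * 180 = 145.8 mm
d_ef = 145.8 + 1.0*7 = 152.8 mm

152.8 mm


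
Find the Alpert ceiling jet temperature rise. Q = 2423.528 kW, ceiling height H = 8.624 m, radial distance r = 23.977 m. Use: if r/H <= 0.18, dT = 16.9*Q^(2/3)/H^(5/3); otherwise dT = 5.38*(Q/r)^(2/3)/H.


r/H = 23.977 / 8.624 = 2.7803
r/H > 0.18, so dT = 5.38*(Q/r)^(2/3)/H
Q/r = 101.08
(Q/r)^(2/3) = 21.699
dT = 5.38 * 21.699 / 8.624 = 13.537 K

13.537 K


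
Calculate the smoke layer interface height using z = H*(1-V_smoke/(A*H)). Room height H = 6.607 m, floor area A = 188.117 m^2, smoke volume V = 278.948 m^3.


V/(A*H) = 0.22444
1 - 0.22444 = 0.77556
z = 6.607 * 0.77556 = 5.1242 m

5.1242 m


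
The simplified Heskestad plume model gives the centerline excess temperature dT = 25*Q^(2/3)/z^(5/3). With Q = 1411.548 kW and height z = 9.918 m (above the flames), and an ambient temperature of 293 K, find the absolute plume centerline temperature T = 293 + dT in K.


Q^(2/3) = 125.83
z^(5/3) = 45.783
dT = 25 * 125.83 / 45.783 = 68.712 K
T = 293 + 68.712 = 361.71 K

361.71 K


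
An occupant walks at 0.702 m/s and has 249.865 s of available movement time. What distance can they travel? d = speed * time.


d = 0.702 * 249.865 = 175.41 m

175.41 m


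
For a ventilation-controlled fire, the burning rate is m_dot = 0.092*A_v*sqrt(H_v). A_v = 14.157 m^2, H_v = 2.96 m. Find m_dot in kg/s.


sqrt(H_v) = 1.7205
m_dot = 0.092 * 14.157 * 1.7205 = 2.2408 kg/s

2.2408 kg/s


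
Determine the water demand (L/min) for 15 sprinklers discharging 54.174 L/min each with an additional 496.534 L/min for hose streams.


Sprinkler demand = 15 * 54.174 = 812.61 L/min
Total = 812.61 + 496.534 = 1309.144 L/min

1309.144 L/min


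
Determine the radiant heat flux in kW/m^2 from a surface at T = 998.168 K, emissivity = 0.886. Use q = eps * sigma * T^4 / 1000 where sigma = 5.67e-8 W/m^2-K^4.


T^4 = 9.9269e+11
q = 0.886 * 5.67e-8 * 9.9269e+11 / 1000 = 49.869 kW/m^2

49.869 kW/m^2


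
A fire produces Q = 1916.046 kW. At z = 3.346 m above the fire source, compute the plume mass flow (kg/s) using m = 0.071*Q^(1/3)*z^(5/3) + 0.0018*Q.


Q^(1/3) = 12.420
z^(5/3) = 7.4853
First term = 0.071 * 12.420 * 7.4853 = 6.6009
Second term = 0.0018 * 1916.046 = 3.4489
m = 10.050 kg/s

10.050 kg/s


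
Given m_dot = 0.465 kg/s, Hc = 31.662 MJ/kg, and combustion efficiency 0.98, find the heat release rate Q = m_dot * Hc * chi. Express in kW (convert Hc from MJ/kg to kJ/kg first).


Hc = 31.662 MJ/kg = 31.662 * 1000 kJ/kg = 31662 kJ/kg
Q = 0.465 kg/s * 31662 kJ/kg * 0.98 = 14428 kW

14428 kW


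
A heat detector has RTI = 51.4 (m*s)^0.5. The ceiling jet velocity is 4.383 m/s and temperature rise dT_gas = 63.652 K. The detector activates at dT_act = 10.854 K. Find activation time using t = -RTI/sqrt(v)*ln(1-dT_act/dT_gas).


dT_act/dT_gas = 0.17052
ln(1 - 0.17052) = -0.18696
t = -51.4 / sqrt(4.383) * -0.18696 = 4.5901 s

4.5901 s


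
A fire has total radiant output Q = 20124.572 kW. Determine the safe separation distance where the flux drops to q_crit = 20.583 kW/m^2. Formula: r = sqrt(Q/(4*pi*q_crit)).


4*pi*q_crit = 258.65
Q/(4*pi*q_crit) = 77.805
r = sqrt(77.805) = 8.8207 m

8.8207 m


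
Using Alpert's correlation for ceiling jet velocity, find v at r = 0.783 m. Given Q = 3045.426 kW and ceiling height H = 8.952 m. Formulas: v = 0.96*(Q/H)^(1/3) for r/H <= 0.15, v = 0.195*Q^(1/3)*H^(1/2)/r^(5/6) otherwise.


r/H = 0.783 / 8.952 = 0.087466
r/H <= 0.15, so v = 0.96*(Q/H)^(1/3)
Q/H = 340.20
(Q/H)^(1/3) = 6.9809
v = 0.96 * 6.9809 = 6.7016 m/s

6.7016 m/s


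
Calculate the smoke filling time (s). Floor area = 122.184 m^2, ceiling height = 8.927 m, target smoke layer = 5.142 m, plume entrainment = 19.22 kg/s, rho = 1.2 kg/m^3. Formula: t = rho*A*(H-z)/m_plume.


H - z = 3.785 m
t = 1.2 * 122.184 * 3.785 / 19.22 = 28.874 s

28.874 s


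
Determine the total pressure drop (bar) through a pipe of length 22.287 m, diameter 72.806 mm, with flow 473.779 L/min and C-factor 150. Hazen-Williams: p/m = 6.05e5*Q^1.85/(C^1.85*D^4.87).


Q^1.85 = 89087
C^1.85 = 10611
D^4.87 = 1.1715e+09
p/m = 0.0043356 bar/m
p_total = 0.0043356 * 22.287 = 0.096627 bar

0.096627 bar


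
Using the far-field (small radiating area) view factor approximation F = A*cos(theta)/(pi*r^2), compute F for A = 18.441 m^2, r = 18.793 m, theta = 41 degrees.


cos(41 deg) = 0.75471
pi*r^2 = 1109.5
F = 18.441 * 0.75471 / 1109.5 = 0.012544

0.012544


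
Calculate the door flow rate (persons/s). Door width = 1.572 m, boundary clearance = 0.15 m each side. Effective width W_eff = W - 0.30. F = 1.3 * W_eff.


W_eff = 1.572 - 0.30 = 1.272 m
F = 1.3 * 1.272 = 1.6536 persons/s

1.6536 persons/s


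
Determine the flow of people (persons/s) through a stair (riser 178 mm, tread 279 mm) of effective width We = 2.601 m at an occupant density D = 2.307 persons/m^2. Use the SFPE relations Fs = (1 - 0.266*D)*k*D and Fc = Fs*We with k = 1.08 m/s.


1 - 0.266*D = 1 - 0.266*2.307 = 0.38634
Fs = 0.38634 * 1.08 * 2.307 = 0.96258 persons/(s*m)
Fc = 0.96258 * 2.601 = 2.5037 persons/s

2.5037 persons/s


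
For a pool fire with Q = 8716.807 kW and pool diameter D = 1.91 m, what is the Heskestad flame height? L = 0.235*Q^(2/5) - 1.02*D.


Q^(2/5) = 37.683
0.235 * Q^(2/5) = 8.8555
1.02 * D = 1.9482
L = 6.9073 m

6.9073 m


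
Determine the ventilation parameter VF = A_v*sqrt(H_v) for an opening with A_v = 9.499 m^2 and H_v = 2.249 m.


sqrt(H_v) = 1.4997
VF = 9.499 * 1.4997 = 14.245 m^(5/2)

14.245 m^(5/2)


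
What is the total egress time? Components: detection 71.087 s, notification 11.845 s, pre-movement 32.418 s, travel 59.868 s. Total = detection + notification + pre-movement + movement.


Total = 71.087 + 11.845 + 32.418 + 59.868 = 175.218 s

175.218 s


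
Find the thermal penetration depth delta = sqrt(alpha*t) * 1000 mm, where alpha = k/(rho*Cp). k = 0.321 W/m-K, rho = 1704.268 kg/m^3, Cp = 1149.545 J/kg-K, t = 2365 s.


alpha = 0.321 / (1704.268 * 1149.545) = 1.6385e-07 m^2/s
alpha * t = 0.00038750
delta = sqrt(0.00038750) * 1000 = 19.685 mm

19.685 mm


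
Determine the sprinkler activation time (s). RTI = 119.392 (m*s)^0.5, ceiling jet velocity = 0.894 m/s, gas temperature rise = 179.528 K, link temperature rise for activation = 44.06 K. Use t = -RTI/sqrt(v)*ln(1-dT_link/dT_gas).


dT_link/dT_gas = 0.24542
ln(1 - 0.24542) = -0.28160
t = -119.392 / sqrt(0.894) * -0.28160 = 35.558 s

35.558 s


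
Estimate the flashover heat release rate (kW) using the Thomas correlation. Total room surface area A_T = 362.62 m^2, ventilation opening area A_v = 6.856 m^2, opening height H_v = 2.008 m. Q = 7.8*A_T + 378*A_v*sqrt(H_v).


7.8*A_T = 2828.436
sqrt(H_v) = 1.4170
378*A_v*sqrt(H_v) = 3672.4
Q = 2828.436 + 3672.4 = 6500.8 kW

6500.8 kW


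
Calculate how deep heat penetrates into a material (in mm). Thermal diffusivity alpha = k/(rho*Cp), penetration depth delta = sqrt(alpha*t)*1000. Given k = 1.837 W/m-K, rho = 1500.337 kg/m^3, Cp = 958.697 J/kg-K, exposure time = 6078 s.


alpha = 1.837 / (1500.337 * 958.697) = 1.2771e-06 m^2/s
alpha * t = 0.0077625
delta = sqrt(0.0077625) * 1000 = 88.105 mm

88.105 mm


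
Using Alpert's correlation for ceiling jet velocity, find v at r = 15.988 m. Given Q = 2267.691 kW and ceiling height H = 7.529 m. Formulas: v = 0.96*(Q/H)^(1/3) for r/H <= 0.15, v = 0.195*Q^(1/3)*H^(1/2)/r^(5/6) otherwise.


r/H = 15.988 / 7.529 = 2.1235
r/H > 0.15, so v = 0.195*Q^(1/3)*H^(1/2)/r^(5/6)
Q^(1/3) = 13.138
H^(1/2) = 2.7439
r^(5/6) = 10.073
v = 0.195 * 13.138 * 2.7439 / 10.073 = 0.69786 m/s

0.69786 m/s


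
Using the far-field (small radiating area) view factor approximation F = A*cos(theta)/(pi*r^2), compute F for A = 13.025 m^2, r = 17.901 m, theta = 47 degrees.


cos(47 deg) = 0.68200
pi*r^2 = 1006.7
F = 13.025 * 0.68200 / 1006.7 = 0.0088238

0.0088238


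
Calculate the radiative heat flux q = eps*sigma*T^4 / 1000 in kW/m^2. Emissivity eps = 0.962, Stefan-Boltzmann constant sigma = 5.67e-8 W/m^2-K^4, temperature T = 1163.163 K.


T^4 = 1.8305e+12
q = 0.962 * 5.67e-8 * 1.8305e+12 / 1000 = 99.844 kW/m^2

99.844 kW/m^2


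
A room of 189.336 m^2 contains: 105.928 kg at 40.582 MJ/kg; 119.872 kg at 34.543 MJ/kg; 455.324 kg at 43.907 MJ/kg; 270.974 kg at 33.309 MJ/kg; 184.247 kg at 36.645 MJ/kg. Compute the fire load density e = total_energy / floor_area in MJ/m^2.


Total energy = 105.928*40.582 + 119.872*34.543 + 455.324*43.907 + 270.974*33.309 + 184.247*36.645
= 4298.770 + 4140.738 + 19991.91 + 9025.873 + 6751.731
= 44209.02 MJ
e = 44209.02 / 189.336 = 233.50 MJ/m^2

233.50 MJ/m^2


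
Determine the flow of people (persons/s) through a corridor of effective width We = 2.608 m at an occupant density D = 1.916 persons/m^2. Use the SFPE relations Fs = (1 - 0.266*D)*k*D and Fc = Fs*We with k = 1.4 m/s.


1 - 0.266*D = 1 - 0.266*1.916 = 0.49034
Fs = 0.49034 * 1.4 * 1.916 = 1.3153 persons/(s*m)
Fc = 1.3153 * 2.608 = 3.4303 persons/s

3.4303 persons/s


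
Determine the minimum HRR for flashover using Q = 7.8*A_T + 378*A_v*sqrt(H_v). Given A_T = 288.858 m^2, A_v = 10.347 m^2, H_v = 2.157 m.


7.8*A_T = 2253.1
sqrt(H_v) = 1.4687
378*A_v*sqrt(H_v) = 5744.2
Q = 2253.1 + 5744.2 = 7997.3 kW

7997.3 kW


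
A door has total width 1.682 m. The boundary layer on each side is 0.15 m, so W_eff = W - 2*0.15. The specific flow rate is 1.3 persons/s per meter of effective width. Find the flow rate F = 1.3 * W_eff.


W_eff = 1.682 - 0.30 = 1.382 m
F = 1.3 * 1.382 = 1.7966 persons/s

1.7966 persons/s


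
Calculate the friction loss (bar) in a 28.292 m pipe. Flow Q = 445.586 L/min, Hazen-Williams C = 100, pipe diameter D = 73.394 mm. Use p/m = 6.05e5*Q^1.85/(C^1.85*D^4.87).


Q^1.85 = 79529
C^1.85 = 5011.9
D^4.87 = 1.2183e+09
p/m = 0.0078797 bar/m
p_total = 0.0078797 * 28.292 = 0.22293 bar

0.22293 bar


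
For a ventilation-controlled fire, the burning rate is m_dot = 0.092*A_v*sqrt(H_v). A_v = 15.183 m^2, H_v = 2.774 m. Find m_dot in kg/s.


sqrt(H_v) = 1.6655
m_dot = 0.092 * 15.183 * 1.6655 = 2.3265 kg/s

2.3265 kg/s


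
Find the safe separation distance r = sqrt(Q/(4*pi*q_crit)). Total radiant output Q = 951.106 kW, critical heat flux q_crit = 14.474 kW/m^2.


4*pi*q_crit = 181.89
Q/(4*pi*q_crit) = 5.2291
r = sqrt(5.2291) = 2.2867 m

2.2867 m


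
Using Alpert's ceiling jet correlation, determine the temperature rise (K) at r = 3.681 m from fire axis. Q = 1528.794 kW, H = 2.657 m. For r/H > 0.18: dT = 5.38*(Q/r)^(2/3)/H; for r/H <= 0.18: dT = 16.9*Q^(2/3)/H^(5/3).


r/H = 3.681 / 2.657 = 1.3854
r/H > 0.18, so dT = 5.38*(Q/r)^(2/3)/H
Q/r = 415.32
(Q/r)^(2/3) = 55.666
dT = 5.38 * 55.666 / 2.657 = 112.71 K

112.71 K


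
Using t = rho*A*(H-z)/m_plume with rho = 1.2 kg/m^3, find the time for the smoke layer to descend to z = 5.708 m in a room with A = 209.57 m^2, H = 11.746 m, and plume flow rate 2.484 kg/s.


H - z = 6.038 m
t = 1.2 * 209.57 * 6.038 / 2.484 = 611.30 s

611.30 s


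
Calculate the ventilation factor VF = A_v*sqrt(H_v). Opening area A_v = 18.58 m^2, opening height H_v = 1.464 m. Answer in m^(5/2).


sqrt(H_v) = 1.2100
VF = 18.58 * 1.2100 = 22.481 m^(5/2)

22.481 m^(5/2)


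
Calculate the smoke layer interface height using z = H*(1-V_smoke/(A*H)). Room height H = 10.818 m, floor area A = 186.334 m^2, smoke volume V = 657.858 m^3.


V/(A*H) = 0.32636
1 - 0.32636 = 0.67364
z = 10.818 * 0.67364 = 7.2875 m

7.2875 m


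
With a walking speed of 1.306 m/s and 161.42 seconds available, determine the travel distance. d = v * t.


d = 1.306 * 161.42 = 210.81 m

210.81 m


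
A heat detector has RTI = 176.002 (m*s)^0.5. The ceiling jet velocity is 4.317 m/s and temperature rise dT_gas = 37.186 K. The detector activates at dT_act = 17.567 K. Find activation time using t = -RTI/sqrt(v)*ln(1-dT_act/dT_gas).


dT_act/dT_gas = 0.47241
ln(1 - 0.47241) = -0.63943
t = -176.002 / sqrt(4.317) * -0.63943 = 54.165 s

54.165 s


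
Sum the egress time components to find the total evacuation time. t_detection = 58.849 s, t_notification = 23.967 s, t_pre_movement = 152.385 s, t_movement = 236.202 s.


Total = 58.849 + 23.967 + 152.385 + 236.202 = 471.403 s

471.403 s


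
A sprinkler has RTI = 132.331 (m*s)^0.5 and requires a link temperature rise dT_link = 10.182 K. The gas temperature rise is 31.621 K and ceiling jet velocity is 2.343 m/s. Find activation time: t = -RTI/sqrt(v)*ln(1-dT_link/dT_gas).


dT_link/dT_gas = 0.32200
ln(1 - 0.32200) = -0.38861
t = -132.331 / sqrt(2.343) * -0.38861 = 33.596 s

33.596 s


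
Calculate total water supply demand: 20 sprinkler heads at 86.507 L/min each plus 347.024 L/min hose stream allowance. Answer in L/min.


Sprinkler demand = 20 * 86.507 = 1730.14 L/min
Total = 1730.14 + 347.024 = 2077.164 L/min

2077.164 L/min


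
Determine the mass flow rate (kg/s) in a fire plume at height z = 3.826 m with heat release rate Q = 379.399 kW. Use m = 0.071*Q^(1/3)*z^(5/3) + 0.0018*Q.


Q^(1/3) = 7.2393
z^(5/3) = 9.3593
First term = 0.071 * 7.2393 * 9.3593 = 4.8106
Second term = 0.0018 * 379.399 = 0.68292
m = 5.4935 kg/s

5.4935 kg/s


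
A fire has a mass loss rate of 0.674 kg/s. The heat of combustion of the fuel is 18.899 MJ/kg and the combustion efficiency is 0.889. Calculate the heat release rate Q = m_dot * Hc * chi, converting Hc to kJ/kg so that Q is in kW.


Hc = 18.899 MJ/kg = 18.899 * 1000 kJ/kg = 18899 kJ/kg
Q = 0.674 kg/s * 18899 kJ/kg * 0.889 = 11324 kW

11324 kW


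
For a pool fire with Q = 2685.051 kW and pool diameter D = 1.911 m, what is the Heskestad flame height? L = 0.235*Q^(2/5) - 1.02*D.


Q^(2/5) = 23.528
0.235 * Q^(2/5) = 5.5290
1.02 * D = 1.9492
L = 3.5798 m

3.5798 m


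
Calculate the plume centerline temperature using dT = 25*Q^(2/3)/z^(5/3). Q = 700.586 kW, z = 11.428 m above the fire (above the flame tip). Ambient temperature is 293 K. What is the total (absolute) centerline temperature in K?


Q^(2/3) = 78.881
z^(5/3) = 57.981
dT = 25 * 78.881 / 57.981 = 34.012 K
T = 293 + 34.012 = 327.01 K

327.01 K


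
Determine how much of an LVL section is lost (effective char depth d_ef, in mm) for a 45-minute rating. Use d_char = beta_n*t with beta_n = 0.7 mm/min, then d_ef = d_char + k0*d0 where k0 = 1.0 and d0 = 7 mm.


d_char = 0.7 * 45 = 31.5 mm
d_ef = 31.5 + 1.0*7 = 38.5 mm

38.5 mm


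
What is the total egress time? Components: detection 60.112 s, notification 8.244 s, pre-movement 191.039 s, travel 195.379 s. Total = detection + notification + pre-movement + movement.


Total = 60.112 + 8.244 + 191.039 + 195.379 = 454.774 s

454.774 s


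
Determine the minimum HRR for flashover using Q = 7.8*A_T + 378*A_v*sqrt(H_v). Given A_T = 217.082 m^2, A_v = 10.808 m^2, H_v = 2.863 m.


7.8*A_T = 1693.2
sqrt(H_v) = 1.6920
378*A_v*sqrt(H_v) = 6912.7
Q = 1693.2 + 6912.7 = 8605.9 kW

8605.9 kW


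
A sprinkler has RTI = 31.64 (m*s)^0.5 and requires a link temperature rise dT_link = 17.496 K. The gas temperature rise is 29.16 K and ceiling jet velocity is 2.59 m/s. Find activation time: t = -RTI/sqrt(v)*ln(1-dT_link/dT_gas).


dT_link/dT_gas = 0.6
ln(1 - 0.6) = -0.91629
t = -31.64 / sqrt(2.59) * -0.91629 = 18.014 s

18.014 s


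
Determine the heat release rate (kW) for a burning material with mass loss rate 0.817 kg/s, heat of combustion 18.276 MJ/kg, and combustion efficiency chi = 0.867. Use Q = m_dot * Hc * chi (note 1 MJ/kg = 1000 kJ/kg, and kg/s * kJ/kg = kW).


Hc = 18.276 MJ/kg = 18.276 * 1000 kJ/kg = 18276 kJ/kg
Q = 0.817 kg/s * 18276 kJ/kg * 0.867 = 12946 kW

12946 kW


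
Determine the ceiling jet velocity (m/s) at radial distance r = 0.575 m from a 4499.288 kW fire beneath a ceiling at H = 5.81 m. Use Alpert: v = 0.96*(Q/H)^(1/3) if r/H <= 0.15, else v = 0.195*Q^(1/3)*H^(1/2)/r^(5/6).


r/H = 0.575 / 5.81 = 0.098967
r/H <= 0.15, so v = 0.96*(Q/H)^(1/3)
Q/H = 774.40
(Q/H)^(1/3) = 9.1831
v = 0.96 * 9.1831 = 8.8158 m/s

8.8158 m/s


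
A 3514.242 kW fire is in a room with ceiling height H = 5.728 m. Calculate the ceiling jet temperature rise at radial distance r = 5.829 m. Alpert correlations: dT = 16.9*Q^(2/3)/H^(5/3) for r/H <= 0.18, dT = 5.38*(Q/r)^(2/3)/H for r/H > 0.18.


r/H = 5.829 / 5.728 = 1.0176
r/H > 0.18, so dT = 5.38*(Q/r)^(2/3)/H
Q/r = 602.89
(Q/r)^(2/3) = 71.366
dT = 5.38 * 71.366 / 5.728 = 67.030 K

67.030 K


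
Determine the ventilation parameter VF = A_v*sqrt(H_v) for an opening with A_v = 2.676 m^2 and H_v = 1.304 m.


sqrt(H_v) = 1.1419
VF = 2.676 * 1.1419 = 3.0558 m^(5/2)

3.0558 m^(5/2)
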